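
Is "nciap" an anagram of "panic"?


Word 1: "panic" → sorted: acinp
Word 2: "nciap" → sorted: acinp
Same letters? acinp == acinp
Anagram = Yes


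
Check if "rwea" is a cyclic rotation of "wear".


Word: "wear", Candidate: "rwea"
Method: check if candidate is substring of word+word
"wearwear" contains "rwea"? Yes
Is rotation = Yes


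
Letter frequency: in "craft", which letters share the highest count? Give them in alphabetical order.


Word: "craft"
Letter counts:
  'a': 1
  'c': 1
  'f': 1
  'r': 1
  't': 1
Maximum count = 1
Most frequent = 'a', 'c', 'f', 'r', 't' (1 time each)


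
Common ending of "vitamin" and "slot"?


Word 1: "vitamin"
Word 2: "slot"
Comparing from end:
  Pos -1: 'n' != 't' (stop)
LCS = "" (length 0)


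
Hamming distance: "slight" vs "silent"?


Comparing character by character (same length = 6):
  Pos 0: 's' vs 's' =
  Pos 1: 'l' vs 'i' !=
  Pos 2: 'i' vs 'l' !=
  Pos 3: 'g' vs 'e' !=
  Pos 4: 'h' vs 'n' !=
  Pos 5: 't' vs 't' =
Hamming distance = 4


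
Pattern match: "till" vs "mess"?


Pattern of "till": [0, 1, 2, 2]
Pattern of "mess": [0, 1, 2, 2]
Patterns match
Same pattern = Yes


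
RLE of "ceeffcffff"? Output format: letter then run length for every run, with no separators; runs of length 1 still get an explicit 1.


String: "ceeffcffff"
Scanning for consecutive runs:
  'c' x 1
  'e' x 2
  'f' x 2
  'c' x 1
  'f' x 4
RLE = "c1e2f2c1f4"


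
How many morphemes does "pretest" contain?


Word: "pretest"
Morphemes: pre- | test
Each morpheme carries meaning
= 2 morphemes


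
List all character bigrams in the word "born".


Word: "born" (length 4)
Number of bigrams = 4 - 2 + 1 = 3
  Position 0: "bo"
  Position 1: "or"
  Position 2: "rn"
Bigrams = "bo", "or", "rn"


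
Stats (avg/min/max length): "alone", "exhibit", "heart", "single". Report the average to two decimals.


Lengths: "alone"=5, "exhibit"=7, "heart"=5, "single"=6
Sum = 23, Count = 4
Average = 23/4 = 5.75
= avg=5.75, min=5, max=7


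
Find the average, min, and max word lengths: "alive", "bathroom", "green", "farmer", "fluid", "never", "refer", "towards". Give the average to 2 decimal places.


Lengths: "alive"=5, "bathroom"=8, "green"=5, "farmer"=6, "fluid"=5, "never"=5, "refer"=5, "towards"=7
Sum = 46, Count = 8
Average = 46/8 = 5.75
= avg=5.75, min=5, max=8


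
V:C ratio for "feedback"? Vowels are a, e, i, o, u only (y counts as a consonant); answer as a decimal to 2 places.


Word: "feedback"
Vowels (a,e,i,o,u): 3
Consonants: 5
Ratio = 3/5
= 0.60


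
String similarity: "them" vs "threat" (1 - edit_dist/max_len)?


Word 1: "them" (length 4)
Word 2: "threat" (length 6)
One optimal edit sequence:
  1. keep 't'
  2. keep 'h'
  3. insert 'r'  (+1)
  4. keep 'e'
  5. insert 'a'  (+1)
  6. substitute 'm' -> 't'  (+1)
Edit distance = 3
Max length = max(4, 6) = 6
Similarity = 1 - 3/6
= 0.5000


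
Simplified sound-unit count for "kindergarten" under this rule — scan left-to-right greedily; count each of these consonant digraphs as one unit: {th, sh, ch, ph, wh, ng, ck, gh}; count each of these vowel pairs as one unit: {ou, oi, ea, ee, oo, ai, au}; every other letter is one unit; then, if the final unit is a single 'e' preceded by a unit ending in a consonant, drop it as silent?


Word: "kindergarten" (12 letters)
Left-to-right scan:
  [1] 'k' (letter)
  [2] 'i' (letter)
  [3] 'n' (letter)
  [4] 'd' (letter)
  [5] 'e' (letter)
  [6] 'r' (letter)
  [7] 'g' (letter)
  [8] 'a' (letter)
  [9] 'r' (letter)
  [10] 't' (letter)
  [11] 'e' (letter)
  [12] 'n' (letter)
Units from scan: 12
Sound units = 12 units


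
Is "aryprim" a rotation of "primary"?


Word: "primary", Candidate: "aryprim"
Method: check if candidate is substring of word+word
"primaryprimary" contains "aryprim"? Yes
Is rotation = Yes


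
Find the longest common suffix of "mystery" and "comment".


Word 1: "mystery"
Word 2: "comment"
Comparing from end:
  Pos -1: 'y' != 't' (stop)
LCS = "" (length 0)


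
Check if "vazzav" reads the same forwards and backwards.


Word: "vazzav"
Reversed: "vazzav"
Forward == Backward? vazzav == vazzav
Palindrome = Yes


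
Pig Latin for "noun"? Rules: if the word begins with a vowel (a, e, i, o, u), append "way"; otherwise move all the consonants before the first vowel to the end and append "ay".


Word: "noun"
Starts with consonant(s) → move to end, add 'ay'
Consonant cluster: "n"
Pig Latin = "ounnay"


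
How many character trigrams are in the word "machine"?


Word: "machine" (length 7)
Number of 3-grams = length - 3 + 1 = 7 - 3 + 1
= 5


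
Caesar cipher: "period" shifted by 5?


Word: "period"
Shift: 5
Each letter → (letter + shift) mod 26:
  'p' (15) + 5 = 20 → 'u'
  'e' (4) + 5 = 9 → 'j'
  'r' (17) + 5 = 22 → 'w'
  'i' (8) + 5 = 13 → 'n'
  'o' (14) + 5 = 19 → 't'
  'd' (3) + 5 = 8 → 'i'
Result = "ujwnti"


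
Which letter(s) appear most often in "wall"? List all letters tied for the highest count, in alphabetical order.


Word: "wall"
Letter counts:
  'a': 1
  'l': 2
  'w': 1
Maximum count = 2
Most frequent = 'l' (2 times each)


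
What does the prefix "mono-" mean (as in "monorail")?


Prefix: mono-
As in: monorail -> mono- + rail
Meaning = one


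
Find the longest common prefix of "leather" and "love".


Word 1: "leather"
Word 2: "love"
Comparing from start:
  Pos 0: 'l' == 'l'
  Pos 1: 'e' != 'o' (stop)
LCP = "l" (length 1)


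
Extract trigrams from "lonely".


Word: "lonely" (length 6)
Number of trigrams = 6 - 3 + 1 = 4
  Position 0: "lon"
  Position 1: "one"
  Position 2: "nel"
  Position 3: "ely"
Trigrams = "lon", "one", "nel", "ely"


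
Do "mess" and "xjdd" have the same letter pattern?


Pattern of "mess": [0, 1, 2, 2]
Pattern of "xjdd": [0, 1, 2, 2]
Patterns match
Same pattern = Yes


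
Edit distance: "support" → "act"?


Word 1: "support" (length 7)
Word 2: "act" (length 3)
One optimal edit sequence (insert/delete/substitute each cost 1):
  1. delete 's'  (+1)
  2. delete 'u'  (+1)
  3. delete 'p'  (+1)
  4. delete 'p'  (+1)
  5. substitute 'o' -> 'a'  (+1)
  6. substitute 'r' -> 'c'  (+1)
  7. keep 't'
Total edit operations: 6
Edit distance = 6


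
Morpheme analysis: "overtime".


Word: "overtime"
Morphemes: over- | time
Each morpheme carries meaning
= 2 morphemes


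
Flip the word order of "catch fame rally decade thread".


Original: "catch fame rally decade thread"
Words (1..n): catch | fame | rally | decade | thread
Reversed (n..1): thread | decade | rally | fame | catch
Result = "thread decade rally fame catch"


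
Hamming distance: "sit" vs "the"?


Comparing character by character (same length = 3):
  Pos 0: 's' vs 't' !=
  Pos 1: 'i' vs 'h' !=
  Pos 2: 't' vs 'e' !=
Hamming distance = 3


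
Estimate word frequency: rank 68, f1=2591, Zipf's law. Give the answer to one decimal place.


Zipf's law: f(r) = f(1) / r
f(1) = 2591
f(68) = 2591 / 68
= 38.1 occurrences


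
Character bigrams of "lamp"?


Word: "lamp" (length 4)
Number of bigrams = 4 - 2 + 1 = 3
  Position 0: "la"
  Position 1: "am"
  Position 2: "mp"
Bigrams = "la", "am", "mp"


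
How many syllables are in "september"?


Word: "september"
Syllable breakdown: sep | tem | ber
Counting: 3 parts
= 3 syllables


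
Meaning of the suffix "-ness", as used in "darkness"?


Suffix: -ness
Example: darkness = dark + -ness
Meaning = state of being


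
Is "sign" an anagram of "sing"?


Word 1: "sing" → sorted: gins
Word 2: "sign" → sorted: gins
Same letters? gins == gins
Anagram = Yes


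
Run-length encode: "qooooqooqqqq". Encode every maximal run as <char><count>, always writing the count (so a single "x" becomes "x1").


String: "qooooqooqqqq"
Scanning for consecutive runs:
  'q' x 1
  'o' x 4
  'q' x 1
  'o' x 2
  'q' x 4
RLE = "q1o4q1o2q4"


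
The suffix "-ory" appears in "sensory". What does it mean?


Suffix: -ory
Example: sensory = sense + -ory, with a spelling change
Meaning = relating to / place for


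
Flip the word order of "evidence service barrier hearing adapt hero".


Original: "evidence service barrier hearing adapt hero"
Words (1..n): evidence | service | barrier | hearing | adapt | hero
Reversed (n..1): hero | adapt | hearing | barrier | service | evidence
Result = "hero adapt hearing barrier service evidence"


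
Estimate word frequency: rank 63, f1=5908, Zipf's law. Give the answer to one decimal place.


Zipf's law: f(r) = f(1) / r
f(1) = 5908
f(63) = 5908 / 63
= 93.8 occurrences


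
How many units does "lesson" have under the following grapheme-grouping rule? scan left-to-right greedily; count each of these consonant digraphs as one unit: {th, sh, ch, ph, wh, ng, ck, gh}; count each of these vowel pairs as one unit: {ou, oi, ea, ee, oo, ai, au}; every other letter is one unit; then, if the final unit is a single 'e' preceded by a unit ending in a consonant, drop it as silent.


Word: "lesson" (6 letters)
Left-to-right scan:
  1. 'l' (letter)
  2. 'e' (letter)
  3. 's' (letter)
  4. 's' (letter)
  5. 'o' (letter)
  6. 'n' (letter)
Units from scan: 6
Sound units = 6 units


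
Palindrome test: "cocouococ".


Word: "cocouococ"
Reversed: "cocouococ"
Forward == Backward? cocouococ == cocouococ
Palindrome = Yes


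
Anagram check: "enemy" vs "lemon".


Word 1: "enemy" → sorted: eemny
Word 2: "lemon" → sorted: elmno
Same letters? eemny != elmno
Anagram = No


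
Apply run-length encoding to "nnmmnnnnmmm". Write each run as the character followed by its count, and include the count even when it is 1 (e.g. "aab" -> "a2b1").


String: "nnmmnnnnmmm"
Scanning for consecutive runs:
  'n' x 2
  'm' x 2
  'n' x 4
  'm' x 3
RLE = "n2m2n4m3"


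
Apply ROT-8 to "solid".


Word: "solid"
Shift: 8
Each letter → (letter + shift) mod 26:
  's' (18) + 8 = 0 → 'a'
  'o' (14) + 8 = 22 → 'w'
  'l' (11) + 8 = 19 → 't'
  'i' (8) + 8 = 16 → 'q'
  'd' (3) + 8 = 11 → 'l'
Result = "awtql"


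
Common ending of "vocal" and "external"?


Word 1: "vocal"
Word 2: "external"
Comparing from end:
  Pos -1: 'l' == 'l'
  Pos -2: 'a' == 'a'
  Pos -3: 'c' != 'n' (stop)
LCS = "al" (length 2)


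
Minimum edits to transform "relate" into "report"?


Word 1: "relate" (length 6)
Word 2: "report" (length 6)
One optimal edit sequence (insert/delete/substitute each cost 1):
  1. keep 'r'
  2. keep 'e'
  3. substitute 'l' -> 'p'  (+1)
  4. substitute 'a' -> 'o'  (+1)
  5. substitute 't' -> 'r'  (+1)
  6. substitute 'e' -> 't'  (+1)
Total edit operations: 4
Edit distance = 4


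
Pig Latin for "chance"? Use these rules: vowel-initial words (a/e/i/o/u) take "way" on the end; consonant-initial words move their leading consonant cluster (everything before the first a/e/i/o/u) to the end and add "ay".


Word: "chance"
Starts with consonant(s) → move to end, add 'ay'
Consonant cluster: "ch"
Pig Latin = "ancechay"


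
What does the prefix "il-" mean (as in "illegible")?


Prefix: il-
Example: illegible = il- + legible
Meaning = not


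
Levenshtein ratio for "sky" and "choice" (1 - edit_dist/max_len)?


Word 1: "sky" (length 3)
Word 2: "choice" (length 6)
One optimal edit sequence:
  1. insert 'c'  (+1)
  2. insert 'h'  (+1)
  3. insert 'o'  (+1)
  4. substitute 's' -> 'i'  (+1)
  5. substitute 'k' -> 'c'  (+1)
  6. substitute 'y' -> 'e'  (+1)
Edit distance = 6
Max length = max(3, 6) = 6
Similarity = 1 - 6/6
= 0.0000


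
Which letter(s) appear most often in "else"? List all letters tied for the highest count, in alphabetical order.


Word: "else"
Letter counts:
  'e': 2
  'l': 1
  's': 1
Maximum count = 2
Most frequent = 'e' (2 times each)


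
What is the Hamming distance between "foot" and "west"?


Comparing character by character (same length = 4):
  Pos 0: 'f' vs 'w' !=
  Pos 1: 'o' vs 'e' !=
  Pos 2: 'o' vs 's' !=
  Pos 3: 't' vs 't' =
Hamming distance = 3


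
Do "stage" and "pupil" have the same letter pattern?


Pattern of "stage": [0, 1, 2, 3, 4]
Pattern of "pupil": [0, 1, 0, 2, 3]
Patterns do not match
Same pattern = No


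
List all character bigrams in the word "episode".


Word: "episode" (length 7)
Number of bigrams = 7 - 2 + 1 = 6
  Position 0: "ep"
  Position 1: "pi"
  Position 2: "is"
  Position 3: "so"
  Position 4: "od"
  Position 5: "de"
Bigrams = "ep", "pi", "is", "so", "od", "de"


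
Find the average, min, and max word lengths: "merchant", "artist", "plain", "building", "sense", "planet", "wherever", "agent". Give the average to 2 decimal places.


Lengths: "merchant"=8, "artist"=6, "plain"=5, "building"=8, "sense"=5, "planet"=6, "wherever"=8, "agent"=5
Sum = 51, Count = 8
Average = 51/8 = 6.38
= avg=6.38, min=5, max=8


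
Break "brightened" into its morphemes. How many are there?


Word: "brightened"
Morphemes: bright + -en + -ed
Each morpheme carries meaning
= 3 morphemes


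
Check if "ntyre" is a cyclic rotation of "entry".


Word: "entry", Candidate: "ntyre"
Method: check if candidate is substring of word+word
"entryentry" contains "ntyre"? No
Is rotation = No


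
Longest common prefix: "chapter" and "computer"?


Word 1: "chapter"
Word 2: "computer"
Comparing from start:
  Pos 0: 'c' == 'c'
  Pos 1: 'h' != 'o' (stop)
LCP = "c" (length 1)


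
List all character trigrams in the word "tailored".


Word: "tailored" (length 8)
Number of trigrams = 8 - 3 + 1 = 6
  Position 0: "tai"
  Position 1: "ail"
  Position 2: "ilo"
  Position 3: "lor"
  Position 4: "ore"
  Position 5: "red"
Trigrams = "tai", "ail", "ilo", "lor", "ore", "red"


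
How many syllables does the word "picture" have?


Word: "picture"
Syllable breakdown: pic / ture
Counting: 2 parts
= 2 syllables


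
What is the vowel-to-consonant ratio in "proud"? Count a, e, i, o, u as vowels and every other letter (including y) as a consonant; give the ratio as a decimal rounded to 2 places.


Word: "proud"
Vowels (a,e,i,o,u): 2
Consonants: 3
Ratio = 2/3
= 0.67


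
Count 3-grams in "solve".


Word: "solve" (length 5)
Number of 3-grams = length - 3 + 1 = 5 - 3 + 1
= 3


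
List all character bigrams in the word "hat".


Word: "hat" (length 3)
Number of bigrams = 3 - 2 + 1 = 2
  Position 0: "ha"
  Position 1: "at"
Bigrams = "ha", "at"


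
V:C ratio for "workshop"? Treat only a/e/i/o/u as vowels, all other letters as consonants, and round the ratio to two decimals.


Word: "workshop"
Vowels (a,e,i,o,u): 2
Consonants: 6
Ratio = 2/6
= 0.33


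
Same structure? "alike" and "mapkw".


Pattern of "alike": [0, 1, 2, 3, 4]
Pattern of "mapkw": [0, 1, 2, 3, 4]
Patterns match
Same pattern = Yes


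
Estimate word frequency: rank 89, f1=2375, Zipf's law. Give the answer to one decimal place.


Zipf's law: f(r) = f(1) / r
f(1) = 2375
f(89) = 2375 / 89
= 26.7 occurrences


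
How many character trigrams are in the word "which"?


Word: "which" (length 5)
Number of 3-grams = length - 3 + 1 = 5 - 3 + 1
= 3


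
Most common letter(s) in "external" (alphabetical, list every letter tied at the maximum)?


Word: "external"
Letter counts:
  'a': 1
  'e': 2
  'l': 1
  'n': 1
  'r': 1
  't': 1
  'x': 1
Maximum count = 2
Most frequent = 'e' (2 times each)


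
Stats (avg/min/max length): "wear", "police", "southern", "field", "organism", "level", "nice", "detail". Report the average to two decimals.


Lengths: "wear"=4, "police"=6, "southern"=8, "field"=5, "organism"=8, "level"=5, "nice"=4, "detail"=6
Sum = 46, Count = 8
Average = 46/8 = 5.75
= avg=5.75, min=4, max=8


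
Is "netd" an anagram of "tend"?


Word 1: "tend" → sorted: dent
Word 2: "netd" → sorted: dent
Same letters? dent == dent
Anagram = Yes


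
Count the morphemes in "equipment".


Word: "equipment"
Morphemes: equip + -ment
Each morpheme carries meaning
= 2 morphemes


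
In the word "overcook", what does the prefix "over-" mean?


Prefix: over-
As in: overcook -> over- + cook
Meaning = excessive


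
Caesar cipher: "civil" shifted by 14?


Word: "civil"
Shift: 14
Each letter → (letter + shift) mod 26:
  'c' (2) + 14 = 16 → 'q'
  'i' (8) + 14 = 22 → 'w'
  'v' (21) + 14 = 9 → 'j'
  'i' (8) + 14 = 22 → 'w'
  'l' (11) + 14 = 25 → 'z'
Result = "qwjwz"


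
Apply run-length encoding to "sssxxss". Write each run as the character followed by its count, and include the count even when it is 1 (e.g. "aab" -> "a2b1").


String: "sssxxss"
Scanning for consecutive runs:
  's' x 3
  'x' x 2
  's' x 2
RLE = "s3x2s2"


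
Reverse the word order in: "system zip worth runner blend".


Original: "system zip worth runner blend"
Words (1..n): system | zip | worth | runner | blend
Reversed (n..1): blend | runner | worth | zip | system
Result = "blend runner worth zip system"


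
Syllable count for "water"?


Word: "water"
Syllable breakdown: wa | ter
Counting: 2 parts
= 2 syllables


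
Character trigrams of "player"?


Word: "player" (length 6)
Number of trigrams = 6 - 3 + 1 = 4
  Position 0: "pla"
  Position 1: "lay"
  Position 2: "aye"
  Position 3: "yer"
Trigrams = "pla", "lay", "aye", "yer"


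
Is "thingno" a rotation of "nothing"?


Word: "nothing", Candidate: "thingno"
Method: check if candidate is substring of word+word
"nothingnothing" contains "thingno"? Yes
Is rotation = Yes


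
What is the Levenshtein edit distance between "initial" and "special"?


Word 1: "initial" (length 7)
Word 2: "special" (length 7)
One optimal edit sequence (insert/delete/substitute each cost 1):
  1. substitute 'i' -> 's'  (+1)
  2. substitute 'n' -> 'p'  (+1)
  3. substitute 'i' -> 'e'  (+1)
  4. substitute 't' -> 'c'  (+1)
  5. keep 'i'
  6. keep 'a'
  7. keep 'l'
Total edit operations: 4
Edit distance = 4


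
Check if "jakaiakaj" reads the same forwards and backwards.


Word: "jakaiakaj"
Reversed: "jakaiakaj"
Forward == Backward? jakaiakaj == jakaiakaj
Palindrome = Yes


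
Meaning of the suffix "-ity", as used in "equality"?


Suffix: -ity
Example: equality = equal + -ity
Meaning = quality of


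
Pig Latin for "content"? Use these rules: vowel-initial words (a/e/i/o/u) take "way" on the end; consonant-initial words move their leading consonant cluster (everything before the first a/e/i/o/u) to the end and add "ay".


Word: "content"
Starts with consonant(s) → move to end, add 'ay'
Consonant cluster: "c"
Pig Latin = "ontentcay"


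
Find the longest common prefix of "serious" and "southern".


Word 1: "serious"
Word 2: "southern"
Comparing from start:
  Pos 0: 's' == 's'
  Pos 1: 'e' != 'o' (stop)
LCP = "s" (length 1)


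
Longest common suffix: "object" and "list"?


Word 1: "object"
Word 2: "list"
Comparing from end:
  Pos -1: 't' == 't'
  Pos -2: 'c' != 's' (stop)
LCS = "t" (length 1)


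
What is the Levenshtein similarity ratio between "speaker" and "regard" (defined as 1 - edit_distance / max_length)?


Word 1: "speaker" (length 7)
Word 2: "regard" (length 6)
One optimal edit sequence:
  1. delete 's'  (+1)
  2. substitute 'p' -> 'r'  (+1)
  3. keep 'e'
  4. substitute 'a' -> 'g'  (+1)
  5. substitute 'k' -> 'a'  (+1)
  6. substitute 'e' -> 'r'  (+1)
  7. substitute 'r' -> 'd'  (+1)
Edit distance = 6
Max length = max(7, 6) = 7
Similarity = 1 - 6/7
= 0.1429


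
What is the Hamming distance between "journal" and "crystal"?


Comparing character by character (same length = 7):
  Pos 0: 'j' vs 'c' !=
  Pos 1: 'o' vs 'r' !=
  Pos 2: 'u' vs 'y' !=
  Pos 3: 'r' vs 's' !=
  Pos 4: 'n' vs 't' !=
  Pos 5: 'a' vs 'a' =
  Pos 6: 'l' vs 'l' =
Hamming distance = 5


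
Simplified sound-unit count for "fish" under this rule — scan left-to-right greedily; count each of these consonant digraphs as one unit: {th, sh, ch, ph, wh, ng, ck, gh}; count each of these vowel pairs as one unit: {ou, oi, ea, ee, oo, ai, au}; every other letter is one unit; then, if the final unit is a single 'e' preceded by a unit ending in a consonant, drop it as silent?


Word: "fish" (4 letters)
Left-to-right scan:
  (1) 'f' (letter)
  (2) 'i' (letter)
  (3) 'sh' (digraph)
Units from scan: 3
Sound units = 3 units


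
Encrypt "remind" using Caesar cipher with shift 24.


Word: "remind"
Shift: 24
Each letter → (letter + shift) mod 26:
  'r' (17) + 24 = 15 → 'p'
  'e' (4) + 24 = 2 → 'c'
  'm' (12) + 24 = 10 → 'k'
  'i' (8) + 24 = 6 → 'g'
  'n' (13) + 24 = 11 → 'l'
  'd' (3) + 24 = 1 → 'b'
Result = "pckglb"


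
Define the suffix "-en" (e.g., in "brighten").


Suffix: -en
Example: brighten = bright + -en
Meaning = to make / become


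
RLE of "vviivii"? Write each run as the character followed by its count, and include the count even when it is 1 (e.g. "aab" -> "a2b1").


String: "vviivii"
Scanning for consecutive runs:
  'v' x 2
  'i' x 2
  'v' x 1
  'i' x 2
RLE = "v2i2v1i2"


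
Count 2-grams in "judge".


Word: "judge" (length 5)
Number of 2-grams = length - 2 + 1 = 5 - 2 + 1
= 4


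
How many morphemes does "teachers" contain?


Word: "teachers"
Morphemes: teach / -er / -s
Each morpheme carries meaning
= 3 morphemes


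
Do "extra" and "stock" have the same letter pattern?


Pattern of "extra": [0, 1, 2, 3, 4]
Pattern of "stock": [0, 1, 2, 3, 4]
Patterns match
Same pattern = Yes


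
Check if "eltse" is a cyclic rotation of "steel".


Word: "steel", Candidate: "eltse"
Method: check if candidate is substring of word+word
"steelsteel" contains "eltse"? No
Is rotation = No


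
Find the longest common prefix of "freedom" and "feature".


Word 1: "freedom"
Word 2: "feature"
Comparing from start:
  Pos 0: 'f' == 'f'
  Pos 1: 'r' != 'e' (stop)
LCP = "f" (length 1)


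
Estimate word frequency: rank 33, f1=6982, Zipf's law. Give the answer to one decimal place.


Zipf's law: f(r) = f(1) / r
f(1) = 6982
f(33) = 6982 / 33
= 211.6 occurrences


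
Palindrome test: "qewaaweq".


Word: "qewaaweq"
Reversed: "qewaaweq"
Forward == Backward? qewaaweq == qewaaweq
Palindrome = Yes


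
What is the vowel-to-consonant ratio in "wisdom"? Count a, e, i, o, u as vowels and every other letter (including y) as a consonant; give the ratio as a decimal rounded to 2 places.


Word: "wisdom"
Vowels (a,e,i,o,u): 2
Consonants: 4
Ratio = 2/4
= 0.50


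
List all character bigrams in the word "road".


Word: "road" (length 4)
Number of bigrams = 4 - 2 + 1 = 3
  Position 0: "ro"
  Position 1: "oa"
  Position 2: "ad"
Bigrams = "ro", "oa", "ad"


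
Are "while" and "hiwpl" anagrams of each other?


Word 1: "while" → sorted: ehilw
Word 2: "hiwpl" → sorted: hilpw
Same letters? ehilw != hilpw
Anagram = No


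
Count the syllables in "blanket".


Word: "blanket"
Syllable breakdown: blan / ket
Counting: 2 parts
= 2 syllables


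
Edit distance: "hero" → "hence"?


Word 1: "hero" (length 4)
Word 2: "hence" (length 5)
One optimal edit sequence (insert/delete/substitute each cost 1):
  1. keep 'h'
  2. keep 'e'
  3. insert 'n'  (+1)
  4. substitute 'r' -> 'c'  (+1)
  5. substitute 'o' -> 'e'  (+1)
Total edit operations: 3
Edit distance = 3


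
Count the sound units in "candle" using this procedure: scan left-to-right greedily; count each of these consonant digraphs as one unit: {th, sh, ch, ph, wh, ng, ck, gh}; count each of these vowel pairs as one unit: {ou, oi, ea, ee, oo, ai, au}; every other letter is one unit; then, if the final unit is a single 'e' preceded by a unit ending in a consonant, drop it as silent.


Word: "candle" (6 letters)
Left-to-right scan:
  (1) 'c' (letter)
  (2) 'a' (letter)
  (3) 'n' (letter)
  (4) 'd' (letter)
  (5) 'l' (letter)
  (6) 'e' (letter)
Units from scan: 6
Final unit is 'e' after a consonant -> drop as silent (-1)
Sound units = 5 units


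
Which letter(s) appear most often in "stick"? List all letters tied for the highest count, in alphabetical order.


Word: "stick"
Letter counts:
  'c': 1
  'i': 1
  'k': 1
  's': 1
  't': 1
Maximum count = 1
Most frequent = 'c', 'i', 'k', 's', 't' (1 time each)


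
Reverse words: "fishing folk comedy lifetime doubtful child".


Original: "fishing folk comedy lifetime doubtful child"
Words (1..n): fishing | folk | comedy | lifetime | doubtful | child
Reversed (n..1): child | doubtful | lifetime | comedy | folk | fishing
Result = "child doubtful lifetime comedy folk fishing"


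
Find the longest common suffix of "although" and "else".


Word 1: "although"
Word 2: "else"
Comparing from end:
  Pos -1: 'h' != 'e' (stop)
LCS = "" (length 0)


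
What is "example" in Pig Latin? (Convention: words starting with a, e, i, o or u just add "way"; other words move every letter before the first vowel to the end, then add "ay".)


Word: "example"
Starts with vowel → add 'way'
Pig Latin = "exampleway"


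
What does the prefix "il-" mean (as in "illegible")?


Prefix: il-
Example: illegible (il- + legible)
Meaning = not


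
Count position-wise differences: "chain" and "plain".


Comparing character by character (same length = 5):
  Pos 0: 'c' vs 'p' !=
  Pos 1: 'h' vs 'l' !=
  Pos 2: 'a' vs 'a' =
  Pos 3: 'i' vs 'i' =
  Pos 4: 'n' vs 'n' =
Hamming distance = 2


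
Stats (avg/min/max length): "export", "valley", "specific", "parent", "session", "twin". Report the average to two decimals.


Lengths: "export"=6, "valley"=6, "specific"=8, "parent"=6, "session"=7, "twin"=4
Sum = 37, Count = 6
Average = 37/6 = 6.17
= avg=6.17, min=4, max=8


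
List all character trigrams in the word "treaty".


Word: "treaty" (length 6)
Number of trigrams = 6 - 3 + 1 = 4
  Position 0: "tre"
  Position 1: "rea"
  Position 2: "eat"
  Position 3: "aty"
Trigrams = "tre", "rea", "eat", "aty"


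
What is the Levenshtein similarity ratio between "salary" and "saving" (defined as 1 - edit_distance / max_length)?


Word 1: "salary" (length 6)
Word 2: "saving" (length 6)
One optimal edit sequence:
  1. keep 's'
  2. keep 'a'
  3. substitute 'l' -> 'v'  (+1)
  4. substitute 'a' -> 'i'  (+1)
  5. substitute 'r' -> 'n'  (+1)
  6. substitute 'y' -> 'g'  (+1)
Edit distance = 4
Max length = max(6, 6) = 6
Similarity = 1 - 4/6
= 0.3333


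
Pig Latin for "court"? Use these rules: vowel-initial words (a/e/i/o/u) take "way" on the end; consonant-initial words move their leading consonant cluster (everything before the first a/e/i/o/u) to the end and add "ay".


Word: "court"
Starts with consonant(s) → move to end, add 'ay'
Consonant cluster: "c"
Pig Latin = "ourtcay"


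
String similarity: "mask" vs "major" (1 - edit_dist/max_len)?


Word 1: "mask" (length 4)
Word 2: "major" (length 5)
One optimal edit sequence:
  1. keep 'm'
  2. keep 'a'
  3. insert 'j'  (+1)
  4. substitute 's' -> 'o'  (+1)
  5. substitute 'k' -> 'r'  (+1)
Edit distance = 3
Max length = max(4, 5) = 5
Similarity = 1 - 3/5
= 0.4000


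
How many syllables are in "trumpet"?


Word: "trumpet"
Syllable breakdown: trum / pet
Counting: 2 parts
= 2 syllables


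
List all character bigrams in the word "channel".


Word: "channel" (length 7)
Number of bigrams = 7 - 2 + 1 = 6
  Position 0: "ch"
  Position 1: "ha"
  Position 2: "an"
  Position 3: "nn"
  Position 4: "ne"
  Position 5: "el"
Bigrams = "ch", "ha", "an", "nn", "ne", "el"


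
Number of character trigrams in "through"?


Word: "through" (length 7)
Number of 3-grams = length - 3 + 1 = 7 - 3 + 1
= 5


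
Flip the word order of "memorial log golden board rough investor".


Original: "memorial log golden board rough investor"
Words (1..n): memorial | log | golden | board | rough | investor
Reversed (n..1): investor | rough | board | golden | log | memorial
Result = "investor rough board golden log memorial"


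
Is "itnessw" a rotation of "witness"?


Word: "witness", Candidate: "itnessw"
Method: check if candidate is substring of word+word
"witnesswitness" contains "itnessw"? Yes
Is rotation = Yes


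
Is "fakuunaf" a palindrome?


Word: "fakuunaf"
Reversed: "fanuukaf"
Forward == Backward? fakuunaf != fanuukaf
Palindrome = No


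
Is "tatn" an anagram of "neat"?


Word 1: "neat" → sorted: aent
Word 2: "tatn" → sorted: antt
Same letters? aent != antt
Anagram = No


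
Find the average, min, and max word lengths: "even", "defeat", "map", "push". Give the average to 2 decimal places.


Lengths: "even"=4, "defeat"=6, "map"=3, "push"=4
Sum = 17, Count = 4
Average = 17/4 = 4.25
= avg=4.25, min=3, max=6


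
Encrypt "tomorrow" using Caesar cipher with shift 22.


Word: "tomorrow"
Shift: 22
Each letter → (letter + shift) mod 26:
  't' (19) + 22 = 15 → 'p'
  'o' (14) + 22 = 10 → 'k'
  'm' (12) + 22 = 8 → 'i'
  'o' (14) + 22 = 10 → 'k'
  'r' (17) + 22 = 13 → 'n'
  'r' (17) + 22 = 13 → 'n'
  'o' (14) + 22 = 10 → 'k'
  'w' (22) + 22 = 18 → 's'
Result = "pkiknnks"


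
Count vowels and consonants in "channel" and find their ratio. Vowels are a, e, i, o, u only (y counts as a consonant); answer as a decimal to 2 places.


Word: "channel"
Vowels (a,e,i,o,u): 2
Consonants: 5
Ratio = 2/5
= 0.40


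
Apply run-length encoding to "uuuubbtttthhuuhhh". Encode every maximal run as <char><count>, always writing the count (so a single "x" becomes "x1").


String: "uuuubbtttthhuuhhh"
Scanning for consecutive runs:
  'u' x 4
  'b' x 2
  't' x 4
  'h' x 2
  'u' x 2
  'h' x 3
RLE = "u4b2t4h2u2h3"


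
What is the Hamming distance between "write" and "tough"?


Comparing character by character (same length = 5):
  Pos 0: 'w' vs 't' !=
  Pos 1: 'r' vs 'o' !=
  Pos 2: 'i' vs 'u' !=
  Pos 3: 't' vs 'g' !=
  Pos 4: 'e' vs 'h' !=
Hamming distance = 5


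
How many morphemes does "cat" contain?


Word: "cat"
Morphemes: cat
Each morpheme carries meaning
= 1 morpheme


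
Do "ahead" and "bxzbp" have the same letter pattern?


Pattern of "ahead": [0, 1, 2, 0, 3]
Pattern of "bxzbp": [0, 1, 2, 0, 3]
Patterns match
Same pattern = Yes


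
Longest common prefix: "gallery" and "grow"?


Word 1: "gallery"
Word 2: "grow"
Comparing from start:
  Pos 0: 'g' == 'g'
  Pos 1: 'a' != 'r' (stop)
LCP = "g" (length 1)


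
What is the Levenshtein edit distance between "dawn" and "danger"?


Word 1: "dawn" (length 4)
Word 2: "danger" (length 6)
One optimal edit sequence (insert/delete/substitute each cost 1):
  1. keep 'd'
  2. keep 'a'
  3. insert 'n'  (+1)
  4. insert 'g'  (+1)
  5. substitute 'w' -> 'e'  (+1)
  6. substitute 'n' -> 'r'  (+1)
Total edit operations: 4
Edit distance = 4


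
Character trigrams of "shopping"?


Word: "shopping" (length 8)
Number of trigrams = 8 - 3 + 1 = 6
  Position 0: "sho"
  Position 1: "hop"
  Position 2: "opp"
  Position 3: "ppi"
  Position 4: "pin"
  Position 5: "ing"
Trigrams = "sho", "hop", "opp", "ppi", "pin", "ing"


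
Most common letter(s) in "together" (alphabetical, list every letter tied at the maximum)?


Word: "together"
Letter counts:
  'e': 2
  'g': 1
  'h': 1
  'o': 1
  'r': 1
  't': 2
Maximum count = 2
Most frequent = 'e', 't' (2 times each)


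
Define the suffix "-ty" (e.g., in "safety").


Suffix: -ty
As in: safety -> safe + -ty
Meaning = quality of


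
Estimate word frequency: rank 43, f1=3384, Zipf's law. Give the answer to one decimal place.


Zipf's law: f(r) = f(1) / r
f(1) = 3384
f(43) = 3384 / 43
= 78.7 occurrences


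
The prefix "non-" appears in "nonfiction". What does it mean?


Prefix: non-
Example: nonfiction (non- + fiction)
Meaning = not


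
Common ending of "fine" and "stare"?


Word 1: "fine"
Word 2: "stare"
Comparing from end:
  Pos -1: 'e' == 'e'
  Pos -2: 'n' != 'r' (stop)
LCS = "e" (length 1)


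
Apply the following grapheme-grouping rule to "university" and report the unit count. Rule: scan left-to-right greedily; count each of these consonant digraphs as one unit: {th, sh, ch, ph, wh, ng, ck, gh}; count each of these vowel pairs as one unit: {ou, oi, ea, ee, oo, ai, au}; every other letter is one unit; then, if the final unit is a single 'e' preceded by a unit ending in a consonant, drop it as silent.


Word: "university" (10 letters)
Left-to-right scan:
  (1) 'u' (letter)
  (2) 'n' (letter)
  (3) 'i' (letter)
  (4) 'v' (letter)
  (5) 'e' (letter)
  (6) 'r' (letter)
  (7) 's' (letter)
  (8) 'i' (letter)
  (9) 't' (letter)
  (10) 'y' (letter)
Units from scan: 10
Sound units = 10 units


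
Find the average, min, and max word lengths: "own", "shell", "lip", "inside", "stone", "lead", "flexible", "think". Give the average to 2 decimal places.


Lengths: "own"=3, "shell"=5, "lip"=3, "inside"=6, "stone"=5, "lead"=4, "flexible"=8, "think"=5
Sum = 39, Count = 8
Average = 39/8 = 4.88
= avg=4.88, min=3, max=8


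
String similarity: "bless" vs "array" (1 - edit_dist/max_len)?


Word 1: "bless" (length 5)
Word 2: "array" (length 5)
One optimal edit sequence:
  1. substitute 'b' -> 'a'  (+1)
  2. substitute 'l' -> 'r'  (+1)
  3. substitute 'e' -> 'r'  (+1)
  4. substitute 's' -> 'a'  (+1)
  5. substitute 's' -> 'y'  (+1)
Edit distance = 5
Max length = max(5, 5) = 5
Similarity = 1 - 5/5
= 0.0000


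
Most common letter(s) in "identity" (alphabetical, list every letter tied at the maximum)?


Word: "identity"
Letter counts:
  'd': 1
  'e': 1
  'i': 2
  'n': 1
  't': 2
  'y': 1
Maximum count = 2
Most frequent = 'i', 't' (2 times each)


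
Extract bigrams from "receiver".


Word: "receiver" (length 8)
Number of bigrams = 8 - 2 + 1 = 7
  Position 0: "re"
  Position 1: "ec"
  Position 2: "ce"
  Position 3: "ei"
  Position 4: "iv"
  Position 5: "ve"
  Position 6: "er"
Bigrams = "re", "ec", "ce", "ei", "iv", "ve", "er"


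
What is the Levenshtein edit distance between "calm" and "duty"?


Word 1: "calm" (length 4)
Word 2: "duty" (length 4)
One optimal edit sequence (insert/delete/substitute each cost 1):
  1. substitute 'c' -> 'd'  (+1)
  2. substitute 'a' -> 'u'  (+1)
  3. substitute 'l' -> 't'  (+1)
  4. substitute 'm' -> 'y'  (+1)
Total edit operations: 4
Edit distance = 4


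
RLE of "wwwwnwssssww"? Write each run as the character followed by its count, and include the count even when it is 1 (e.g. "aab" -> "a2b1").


String: "wwwwnwssssww"
Scanning for consecutive runs:
  'w' x 4
  'n' x 1
  'w' x 1
  's' x 4
  'w' x 2
RLE = "w4n1w1s4w2"


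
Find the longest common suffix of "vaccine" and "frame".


Word 1: "vaccine"
Word 2: "frame"
Comparing from end:
  Pos -1: 'e' == 'e'
  Pos -2: 'n' != 'm' (stop)
LCS = "e" (length 1)


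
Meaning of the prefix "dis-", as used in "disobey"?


Prefix: dis-
Example: disobey (dis- + obey)
Meaning = not / opposite


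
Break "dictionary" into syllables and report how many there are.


Word: "dictionary"
Syllable breakdown: dic | tion | ar | y
Counting: 4 parts
= 4 syllables


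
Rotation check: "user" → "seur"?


Word: "user", Candidate: "seur"
Method: check if candidate is substring of word+word
"useruser" contains "seur"? No
Is rotation = No


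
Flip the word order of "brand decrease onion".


Original: "brand decrease onion"
Words (1..n): brand | decrease | onion
Reversed (n..1): onion | decrease | brand
Result = "onion decrease brand"


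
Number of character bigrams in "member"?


Word: "member" (length 6)
Number of 2-grams = length - 2 + 1 = 6 - 2 + 1
= 5


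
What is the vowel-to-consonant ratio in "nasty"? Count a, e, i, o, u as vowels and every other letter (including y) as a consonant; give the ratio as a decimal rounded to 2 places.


Word: "nasty"
Vowels (a,e,i,o,u): 1
Consonants: 4
Ratio = 1/4
= 0.25


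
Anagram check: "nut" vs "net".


Word 1: "nut" → sorted: ntu
Word 2: "net" → sorted: ent
Same letters? ntu != ent
Anagram = No


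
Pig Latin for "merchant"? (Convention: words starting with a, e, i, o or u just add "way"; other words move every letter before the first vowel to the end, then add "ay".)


Word: "merchant"
Starts with consonant(s) → move to end, add 'ay'
Consonant cluster: "m"
Pig Latin = "erchantmay"


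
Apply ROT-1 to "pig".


Word: "pig"
Shift: 1
Each letter → (letter + shift) mod 26:
  'p' (15) + 1 = 16 → 'q'
  'i' (8) + 1 = 9 → 'j'
  'g' (6) + 1 = 7 → 'h'
Result = "qjh"


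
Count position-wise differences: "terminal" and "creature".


Comparing character by character (same length = 8):
  Pos 0: 't' vs 'c' !=
  Pos 1: 'e' vs 'r' !=
  Pos 2: 'r' vs 'e' !=
  Pos 3: 'm' vs 'a' !=
  Pos 4: 'i' vs 't' !=
  Pos 5: 'n' vs 'u' !=
  Pos 6: 'a' vs 'r' !=
  Pos 7: 'l' vs 'e' !=
Hamming distance = 8


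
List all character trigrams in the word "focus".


Word: "focus" (length 5)
Number of trigrams = 5 - 3 + 1 = 3
  Position 0: "foc"
  Position 1: "ocu"
  Position 2: "cus"
Trigrams = "foc", "ocu", "cus"


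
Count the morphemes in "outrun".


Word: "outrun"
Morphemes: out- + run
Each morpheme carries meaning
= 2 morphemes


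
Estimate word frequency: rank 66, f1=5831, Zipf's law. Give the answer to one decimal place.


Zipf's law: f(r) = f(1) / r
f(1) = 5831
f(66) = 5831 / 66
= 88.3 occurrences


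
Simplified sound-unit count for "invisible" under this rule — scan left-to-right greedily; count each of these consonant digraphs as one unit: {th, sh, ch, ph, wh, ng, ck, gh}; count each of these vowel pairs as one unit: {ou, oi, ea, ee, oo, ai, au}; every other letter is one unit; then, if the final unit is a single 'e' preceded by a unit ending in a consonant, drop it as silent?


Word: "invisible" (9 letters)
Left-to-right scan:
  1. 'i' (letter)
  2. 'n' (letter)
  3. 'v' (letter)
  4. 'i' (letter)
  5. 's' (letter)
  6. 'i' (letter)
  7. 'b' (letter)
  8. 'l' (letter)
  9. 'e' (letter)
Units from scan: 9
Final unit is 'e' after a consonant -> drop as silent (-1)
Sound units = 8 units


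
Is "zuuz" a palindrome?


Word: "zuuz"
Reversed: "zuuz"
Forward == Backward? zuuz == zuuz
Palindrome = Yes


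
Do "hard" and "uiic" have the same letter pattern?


Pattern of "hard": [0, 1, 2, 3]
Pattern of "uiic": [0, 1, 1, 2]
Patterns do not match
Same pattern = No


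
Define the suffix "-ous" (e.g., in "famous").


Suffix: -ous
As in: famous -> fame + -ous, with a spelling change
Meaning = having quality of


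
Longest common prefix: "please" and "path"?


Word 1: "please"
Word 2: "path"
Comparing from start:
  Pos 0: 'p' == 'p'
  Pos 1: 'l' != 'a' (stop)
LCP = "p" (length 1)


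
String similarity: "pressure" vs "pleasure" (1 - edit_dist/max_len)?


Word 1: "pressure" (length 8)
Word 2: "pleasure" (length 8)
One optimal edit sequence:
  1. keep 'p'
  2. substitute 'r' -> 'l'  (+1)
  3. keep 'e'
  4. substitute 's' -> 'a'  (+1)
  5. keep 's'
  6. keep 'u'
  7. keep 'r'
  8. keep 'e'
Edit distance = 2
Max length = max(8, 8) = 8
Similarity = 1 - 2/8
= 0.7500


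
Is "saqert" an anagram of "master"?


Word 1: "master" → sorted: aemrst
Word 2: "saqert" → sorted: aeqrst
Same letters? aemrst != aeqrst
Anagram = No


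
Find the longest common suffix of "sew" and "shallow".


Word 1: "sew"
Word 2: "shallow"
Comparing from end:
  Pos -1: 'w' == 'w'
  Pos -2: 'e' != 'o' (stop)
LCS = "w" (length 1)


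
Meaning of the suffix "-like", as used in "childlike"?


Suffix: -like
Example: childlike (child + -like)
Meaning = resembling


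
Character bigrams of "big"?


Word: "big" (length 3)
Number of bigrams = 3 - 2 + 1 = 2
  Position 0: "bi"
  Position 1: "ig"
Bigrams = "bi", "ig"


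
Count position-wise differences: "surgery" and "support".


Comparing character by character (same length = 7):
  Pos 0: 's' vs 's' =
  Pos 1: 'u' vs 'u' =
  Pos 2: 'r' vs 'p' !=
  Pos 3: 'g' vs 'p' !=
  Pos 4: 'e' vs 'o' !=
  Pos 5: 'r' vs 'r' =
  Pos 6: 'y' vs 't' !=
Hamming distance = 4


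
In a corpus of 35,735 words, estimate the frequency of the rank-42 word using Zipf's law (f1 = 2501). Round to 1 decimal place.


Zipf's law: f(r) = f(1) / r
f(1) = 2501
f(42) = 2501 / 42
= 59.5 occurrences
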